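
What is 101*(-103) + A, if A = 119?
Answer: -10284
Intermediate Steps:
101*(-103) + A = 101*(-103) + 119 = -10403 + 119 = -10284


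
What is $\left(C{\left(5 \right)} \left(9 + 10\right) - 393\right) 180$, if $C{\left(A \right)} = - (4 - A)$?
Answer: $-67320$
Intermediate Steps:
$C{\left(A \right)} = -4 + A$
$\left(C{\left(5 \right)} \left(9 + 10\right) - 393\right) 180 = \left(\left(-4 + 5\right) \left(9 + 10\right) - 393\right) 180 = \left(1 \cdot 19 - 393\right) 180 = \left(19 - 393\right) 180 = \left(-374\right) 180 = -67320$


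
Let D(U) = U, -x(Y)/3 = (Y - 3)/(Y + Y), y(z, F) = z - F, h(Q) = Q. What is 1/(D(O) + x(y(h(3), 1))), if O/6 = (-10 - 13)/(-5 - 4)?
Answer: 12/193 ≈ 0.062176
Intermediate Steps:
O = 46/3 (O = 6*((-10 - 13)/(-5 - 4)) = 6*(-23/(-9)) = 6*(-23*(-1/9)) = 6*(23/9) = 46/3 ≈ 15.333)
x(Y) = -3*(-3 + Y)/(2*Y) (x(Y) = -3*(Y - 3)/(Y + Y) = -3*(-3 + Y)/(2*Y))
1/(D(O) + x(y(h(3), 1))) = 1/(46/3 + 3*(3 - (3 - 1*1))/(2*(3 - 1*1))) = 1/(46/3 + 3*(3 - (3 - 1))/(2*(3 - 1))) = 1/(46/3 + (3/2)*(3 - 1*2)/2) = 1/(46/3 + (3/2)*(1/2)*(3 - 2)) = 1/(46/3 + (3/2)*(1/2)*1) = 1/(46/3 + 3/4) = 1/(193/12) = 12/193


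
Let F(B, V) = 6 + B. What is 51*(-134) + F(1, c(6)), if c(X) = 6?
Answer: -6827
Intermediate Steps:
51*(-134) + F(1, c(6)) = 51*(-134) + (6 + 1) = -6834 + 7 = -6827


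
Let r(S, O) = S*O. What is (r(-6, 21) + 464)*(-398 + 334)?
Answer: -21632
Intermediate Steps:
r(S, O) = O*S
(r(-6, 21) + 464)*(-398 + 334) = (21*(-6) + 464)*(-398 + 334) = (-126 + 464)*(-64) = 338*(-64) = -21632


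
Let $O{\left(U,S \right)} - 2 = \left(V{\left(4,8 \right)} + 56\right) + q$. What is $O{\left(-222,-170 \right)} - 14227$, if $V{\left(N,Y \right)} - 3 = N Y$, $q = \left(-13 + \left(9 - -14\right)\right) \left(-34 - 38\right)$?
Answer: $-14854$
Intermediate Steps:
$q = -720$ ($q = \left(-13 + \left(9 + 14\right)\right) \left(-72\right) = \left(-13 + 23\right) \left(-72\right) = 10 \left(-72\right) = -720$)
$V{\left(N,Y \right)} = 3 + N Y$
$O{\left(U,S \right)} = -627$ ($O{\left(U,S \right)} = 2 + \left(\left(\left(3 + 4 \cdot 8\right) + 56\right) - 720\right) = 2 + \left(\left(\left(3 + 32\right) + 56\right) - 720\right) = 2 + \left(\left(35 + 56\right) - 720\right) = 2 + \left(91 - 720\right) = 2 - 629 = -627$)
$O{\left(-222,-170 \right)} - 14227 = -627 - 14227 = -14854$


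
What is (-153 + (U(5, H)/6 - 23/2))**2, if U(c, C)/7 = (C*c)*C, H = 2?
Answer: 717409/36 ≈ 19928.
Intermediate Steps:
U(c, C) = 7*c*C**2 (U(c, C) = 7*((C*c)*C) = 7*(c*C**2) = 7*c*C**2)
(-153 + (U(5, H)/6 - 23/2))**2 = (-153 + ((7*5*2**2)/6 - 23/2))**2 = (-153 + ((7*5*4)*(1/6) - 23*1/2))**2 = (-153 + (140*(1/6) - 23/2))**2 = (-153 + (70/3 - 23/2))**2 = (-153 + 71/6)**2 = (-847/6)**2 = 717409/36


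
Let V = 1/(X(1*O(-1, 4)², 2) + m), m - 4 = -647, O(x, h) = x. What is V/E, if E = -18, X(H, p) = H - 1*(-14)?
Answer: 1/11304 ≈ 8.8464e-5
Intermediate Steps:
X(H, p) = 14 + H (X(H, p) = H + 14 = 14 + H)
m = -643 (m = 4 - 647 = -643)
V = -1/628 (V = 1/((14 + 1*(-1)²) - 643) = 1/((14 + 1*1) - 643) = 1/((14 + 1) - 643) = 1/(15 - 643) = 1/(-628) = -1/628 ≈ -0.0015924)
V/E = -1/628/(-18) = -1/628*(-1/18) = 1/11304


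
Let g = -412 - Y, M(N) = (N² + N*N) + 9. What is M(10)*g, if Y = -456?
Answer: 9196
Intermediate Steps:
M(N) = 9 + 2*N² (M(N) = (N² + N²) + 9 = 2*N² + 9 = 9 + 2*N²)
g = 44 (g = -412 - 1*(-456) = -412 + 456 = 44)
M(10)*g = (9 + 2*10²)*44 = (9 + 2*100)*44 = (9 + 200)*44 = 209*44 = 9196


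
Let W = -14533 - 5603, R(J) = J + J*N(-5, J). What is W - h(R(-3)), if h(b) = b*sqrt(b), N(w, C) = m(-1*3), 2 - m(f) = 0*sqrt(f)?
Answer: -20136 + 27*I ≈ -20136.0 + 27.0*I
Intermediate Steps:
m(f) = 2 (m(f) = 2 - 0*sqrt(f) = 2 - 1*0 = 2 + 0 = 2)
N(w, C) = 2
R(J) = 3*J (R(J) = J + J*2 = J + 2*J = 3*J)
W = -20136
h(b) = b**(3/2)
W - h(R(-3)) = -20136 - (3*(-3))**(3/2) = -20136 - (-9)**(3/2) = -20136 - (-27)*I = -20136 + 27*I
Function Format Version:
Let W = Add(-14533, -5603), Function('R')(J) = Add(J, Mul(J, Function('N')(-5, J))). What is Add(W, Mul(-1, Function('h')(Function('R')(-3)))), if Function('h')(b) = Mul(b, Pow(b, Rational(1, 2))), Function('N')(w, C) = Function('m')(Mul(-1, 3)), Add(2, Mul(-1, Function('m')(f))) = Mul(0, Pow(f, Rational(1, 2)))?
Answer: Add(-20136, Mul(27, I)) ≈ Add(-20136., Mul(27.000, I))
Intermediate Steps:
Function('m')(f) = 2 (Function('m')(f) = Add(2, Mul(-1, Mul(0, Pow(f, Rational(1, 2))))) = Add(2, Mul(-1, 0)) = Add(2, 0) = 2)
Function('N')(w, C) = 2
Function('R')(J) = Mul(3, J) (Function('R')(J) = Add(J, Mul(J, 2)) = Add(J, Mul(2, J)) = Mul(3, J))
W = -20136
Function('h')(b) = Pow(b, Rational(3, 2))
Add(W, Mul(-1, Function('h')(Function('R')(-3)))) = Add(-20136, Mul(-1, Pow(Mul(3, -3), Rational(3, 2)))) = Add(-20136, Mul(-1, Pow(-9, Rational(3, 2)))) = Add(-20136, Mul(-1, Mul(-27, I))) = Add(-20136, Mul(27, I))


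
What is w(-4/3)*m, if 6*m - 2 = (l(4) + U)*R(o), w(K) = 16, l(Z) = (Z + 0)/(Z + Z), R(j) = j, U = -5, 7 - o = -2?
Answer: -308/3 ≈ -102.67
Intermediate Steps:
o = 9 (o = 7 - 1*(-2) = 7 + 2 = 9)
l(Z) = ½ (l(Z) = Z/((2*Z)) = Z*(1/(2*Z)) = ½)
m = -77/12 (m = ⅓ + ((½ - 5)*9)/6 = ⅓ + (-9/2*9)/6 = ⅓ + (⅙)*(-81/2) = ⅓ - 27/4 = -77/12 ≈ -6.4167)
w(-4/3)*m = 16*(-77/12) = -308/3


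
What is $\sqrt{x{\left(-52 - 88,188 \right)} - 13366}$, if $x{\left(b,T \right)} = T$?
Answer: $i \sqrt{13178} \approx 114.8 i$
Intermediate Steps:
$\sqrt{x{\left(-52 - 88,188 \right)} - 13366} = \sqrt{188 - 13366} = \sqrt{-13178} = i \sqrt{13178}$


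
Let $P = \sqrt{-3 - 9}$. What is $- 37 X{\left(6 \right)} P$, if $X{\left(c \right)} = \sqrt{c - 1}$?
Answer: $- 74 i \sqrt{15} \approx - 286.6 i$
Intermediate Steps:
$X{\left(c \right)} = \sqrt{-1 + c}$
$P = 2 i \sqrt{3}$ ($P = \sqrt{-12} = 2 i \sqrt{3} \approx 3.4641 i$)
$- 37 X{\left(6 \right)} P = - 37 \sqrt{-1 + 6} \cdot 2 i \sqrt{3} = - 37 \sqrt{5} \cdot 2 i \sqrt{3} = - 74 i \sqrt{15}$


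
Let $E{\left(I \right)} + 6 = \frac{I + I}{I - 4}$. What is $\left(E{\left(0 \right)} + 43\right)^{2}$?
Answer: $1369$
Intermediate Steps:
$E{\left(I \right)} = -6 + \frac{2 I}{-4 + I}$ ($E{\left(I \right)} = -6 + \frac{I + I}{I - 4} = -6 + \frac{2 I}{-4 + I}$)
$\left(E{\left(0 \right)} + 43\right)^{2} = \left(\frac{4 \left(6 - 0\right)}{-4 + 0} + 43\right)^{2} = \left(\frac{4 \left(6 + 0\right)}{-4} + 43\right)^{2} = \left(4 \left(- \frac{1}{4}\right) 6 + 43\right)^{2} = \left(-6 + 43\right)^{2} = 37^{2} = 1369$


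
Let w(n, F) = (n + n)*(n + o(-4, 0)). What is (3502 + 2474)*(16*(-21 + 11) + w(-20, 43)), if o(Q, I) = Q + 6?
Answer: 3346560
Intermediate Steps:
o(Q, I) = 6 + Q
w(n, F) = 2*n*(2 + n) (w(n, F) = (n + n)*(n + (6 - 4)) = (2*n)*(n + 2) = (2*n)*(2 + n) = 2*n*(2 + n))
(3502 + 2474)*(16*(-21 + 11) + w(-20, 43)) = (3502 + 2474)*(16*(-21 + 11) + 2*(-20)*(2 - 20)) = 5976*(16*(-10) + 2*(-20)*(-18)) = 5976*(-160 + 720) = 5976*560 = 3346560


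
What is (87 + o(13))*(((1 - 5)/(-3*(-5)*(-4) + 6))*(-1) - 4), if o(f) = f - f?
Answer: -3190/9 ≈ -354.44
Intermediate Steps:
o(f) = 0
(87 + o(13))*(((1 - 5)/(-3*(-5)*(-4) + 6))*(-1) - 4) = (87 + 0)*(((1 - 5)/(-3*(-5)*(-4) + 6))*(-1) - 4) = 87*(-4/(15*(-4) + 6)*(-1) - 4) = 87*(-4/(-60 + 6)*(-1) - 4) = 87*(-4/(-54)*(-1) - 4) = 87*(-4*(-1/54)*(-1) - 4) = 87*((2/27)*(-1) - 4) = 87*(-2/27 - 4) = 87*(-110/27) = -3190/9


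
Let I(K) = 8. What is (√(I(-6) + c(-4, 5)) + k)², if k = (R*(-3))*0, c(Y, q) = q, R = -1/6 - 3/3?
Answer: 13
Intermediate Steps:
R = -7/6 (R = -1*⅙ - 3*⅓ = -⅙ - 1 = -7/6 ≈ -1.1667)
k = 0 (k = -7/6*(-3)*0 = (7/2)*0 = 0)
(√(I(-6) + c(-4, 5)) + k)² = (√(8 + 5) + 0)² = (√13 + 0)² = (√13)² = 13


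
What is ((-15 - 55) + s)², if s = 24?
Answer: 2116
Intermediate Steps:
((-15 - 55) + s)² = ((-15 - 55) + 24)² = (-70 + 24)² = (-46)² = 2116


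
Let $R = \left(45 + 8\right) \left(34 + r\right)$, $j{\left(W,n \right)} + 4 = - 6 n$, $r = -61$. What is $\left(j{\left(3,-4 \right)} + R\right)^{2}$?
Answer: $1990921$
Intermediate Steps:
$j{\left(W,n \right)} = -4 - 6 n$
$R = -1431$ ($R = \left(45 + 8\right) \left(34 - 61\right) = 53 \left(-27\right) = -1431$)
$\left(j{\left(3,-4 \right)} + R\right)^{2} = \left(\left(-4 - -24\right) - 1431\right)^{2} = \left(\left(-4 + 24\right) - 1431\right)^{2} = \left(20 - 1431\right)^{2} = \left(-1411\right)^{2} = 1990921$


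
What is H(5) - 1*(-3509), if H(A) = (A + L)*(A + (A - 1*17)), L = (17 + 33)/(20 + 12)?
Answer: 55409/16 ≈ 3463.1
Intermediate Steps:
L = 25/16 (L = 50/32 = 50*(1/32) = 25/16 ≈ 1.5625)
H(A) = (-17 + 2*A)*(25/16 + A) (H(A) = (A + 25/16)*(A + (A - 1*17)) = (25/16 + A)*(A + (A - 17)) = (25/16 + A)*(A + (-17 + A)) = (25/16 + A)*(-17 + 2*A) = (-17 + 2*A)*(25/16 + A))
H(5) - 1*(-3509) = (-425/16 + 2*5² - 111/8*5) - 1*(-3509) = (-425/16 + 2*25 - 555/8) + 3509 = (-425/16 + 50 - 555/8) + 3509 = -735/16 + 3509 = 55409/16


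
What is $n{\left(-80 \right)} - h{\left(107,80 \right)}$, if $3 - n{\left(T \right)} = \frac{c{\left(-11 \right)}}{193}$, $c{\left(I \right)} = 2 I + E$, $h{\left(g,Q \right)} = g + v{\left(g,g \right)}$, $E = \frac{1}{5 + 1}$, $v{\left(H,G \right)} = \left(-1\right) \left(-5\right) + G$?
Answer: $- \frac{249997}{1158} \approx -215.89$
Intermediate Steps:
$v{\left(H,G \right)} = 5 + G$
$E = \frac{1}{6} \approx 0.16667$
$h{\left(g,Q \right)} = 5 + 2 g$ ($h{\left(g,Q \right)} = g + \left(5 + g\right) = 5 + 2 g$)
$c{\left(I \right)} = \frac{1}{6} + 2 I$ ($c{\left(I \right)} = 2 I + \frac{1}{6} = \frac{1}{6} + 2 I$)
$n{\left(T \right)} = \frac{3605}{1158}$ ($n{\left(T \right)} = 3 - \frac{\frac{1}{6} + 2 \left(-11\right)}{193} = 3 - \left(\frac{1}{6} - 22\right) \frac{1}{193} = 3 - \left(- \frac{131}{6}\right) \frac{1}{193} = 3 - - \frac{131}{1158} = 3 + \frac{131}{1158} = \frac{3605}{1158}$)
$n{\left(-80 \right)} - h{\left(107,80 \right)} = \frac{3605}{1158} - \left(5 + 2 \cdot 107\right) = \frac{3605}{1158} - \left(5 + 214\right) = \frac{3605}{1158} - 219 = - \frac{249997}{1158}$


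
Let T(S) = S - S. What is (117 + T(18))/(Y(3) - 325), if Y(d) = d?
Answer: -117/322 ≈ -0.36335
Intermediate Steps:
T(S) = 0
(117 + T(18))/(Y(3) - 325) = (117 + 0)/(3 - 325) = 117/(-322) = 117*(-1/322) = -117/322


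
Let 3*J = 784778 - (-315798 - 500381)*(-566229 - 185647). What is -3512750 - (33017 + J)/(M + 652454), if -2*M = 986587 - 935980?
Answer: -3996936159100/1254301 ≈ -3.1866e+6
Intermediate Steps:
M = -50607/2 (M = -(986587 - 935980)/2 = -1/2*50607 = -50607/2 ≈ -25304.)
J = -204554872342 (J = (784778 - (-315798 - 500381)*(-566229 - 185647))/3 = (784778 - (-816179)*(-751876))/3 = (784778 - 1*613665401804)/3 = (784778 - 613665401804)/3 = (1/3)*(-613664617026) = -204554872342)
-3512750 - (33017 + J)/(M + 652454) = -3512750 - (33017 - 204554872342)/(-50607/2 + 652454) = -3512750 - (-204554839325)/1254301/2 = -3512750 - (-204554839325)*2/1254301 = -3512750 - 1*(-409109678650/1254301) = -3512750 + 409109678650/1254301 = -3996936159100/1254301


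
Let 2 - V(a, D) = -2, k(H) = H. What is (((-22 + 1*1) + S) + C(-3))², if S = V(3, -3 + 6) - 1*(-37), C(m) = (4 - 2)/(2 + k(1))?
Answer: 3844/9 ≈ 427.11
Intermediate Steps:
C(m) = ⅔ (C(m) = (4 - 2)/(2 + 1) = 2/3 = 2*(⅓) = ⅔)
V(a, D) = 4 (V(a, D) = 2 - 1*(-2) = 2 + 2 = 4)
S = 41 (S = 4 - 1*(-37) = 4 + 37 = 41)
(((-22 + 1*1) + S) + C(-3))² = (((-22 + 1*1) + 41) + ⅔)² = (((-22 + 1) + 41) + ⅔)² = ((-21 + 41) + ⅔)² = (20 + ⅔)² = (62/3)² = 3844/9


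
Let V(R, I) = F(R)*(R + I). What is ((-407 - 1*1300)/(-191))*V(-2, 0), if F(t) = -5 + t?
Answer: 23898/191 ≈ 125.12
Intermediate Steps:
V(R, I) = (-5 + R)*(I + R) (V(R, I) = (-5 + R)*(R + I) = (-5 + R)*(I + R))
((-407 - 1*1300)/(-191))*V(-2, 0) = ((-407 - 1*1300)/(-191))*((-5 - 2)*(0 - 2)) = ((-407 - 1300)*(-1/191))*(-7*(-2)) = -1707*(-1/191)*14 = (1707/191)*14 = 23898/191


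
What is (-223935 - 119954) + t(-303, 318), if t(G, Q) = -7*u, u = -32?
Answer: -343665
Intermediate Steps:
t(G, Q) = 224 (t(G, Q) = -7*(-32) = 224)
(-223935 - 119954) + t(-303, 318) = (-223935 - 119954) + 224 = -343889 + 224 = -343665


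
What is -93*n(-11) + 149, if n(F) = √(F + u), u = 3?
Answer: 149 - 186*I*√2 ≈ 149.0 - 263.04*I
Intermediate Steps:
n(F) = √(3 + F) (n(F) = √(F + 3) = √(3 + F))
-93*n(-11) + 149 = -93*√(3 - 11) + 149 = -186*I*√2 + 149 = 149 - 186*I*√2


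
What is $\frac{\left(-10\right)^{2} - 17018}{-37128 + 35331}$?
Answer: $\frac{16918}{1797} \approx 9.4146$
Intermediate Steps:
$\frac{\left(-10\right)^{2} - 17018}{-37128 + 35331} = \frac{100 - 17018}{-1797} = \left(-16918\right) \left(- \frac{1}{1797}\right) = \frac{16918}{1797}$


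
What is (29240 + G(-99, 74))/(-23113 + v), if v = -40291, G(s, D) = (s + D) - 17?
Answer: -14599/31702 ≈ -0.46051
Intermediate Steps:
G(s, D) = -17 + D + s (G(s, D) = (D + s) - 17 = -17 + D + s)
(29240 + G(-99, 74))/(-23113 + v) = (29240 + (-17 + 74 - 99))/(-23113 - 40291) = (29240 - 42)/(-63404) = 29198*(-1/63404) = -14599/31702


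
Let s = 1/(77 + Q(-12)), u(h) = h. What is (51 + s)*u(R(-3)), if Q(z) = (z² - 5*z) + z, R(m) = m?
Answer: -41160/269 ≈ -153.01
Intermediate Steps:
Q(z) = z² - 4*z
s = 1/269 (s = 1/(77 - 12*(-4 - 12)) = 1/(77 - 12*(-16)) = 1/(77 + 192) = 1/269 ≈ 0.0037175)
(51 + s)*u(R(-3)) = (51 + 1/269)*(-3) = (13720/269)*(-3) = -41160/269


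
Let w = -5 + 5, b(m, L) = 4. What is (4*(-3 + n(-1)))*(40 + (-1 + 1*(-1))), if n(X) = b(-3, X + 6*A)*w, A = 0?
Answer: -456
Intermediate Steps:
w = 0
n(X) = 0 (n(X) = 4*0 = 0)
(4*(-3 + n(-1)))*(40 + (-1 + 1*(-1))) = (4*(-3 + 0))*(40 + (-1 + 1*(-1))) = (4*(-3))*(40 + (-1 - 1)) = -12*(40 - 2) = -12*38 = -456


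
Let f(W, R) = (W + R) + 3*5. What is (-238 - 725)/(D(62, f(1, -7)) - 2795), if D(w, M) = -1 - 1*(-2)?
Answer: 963/2794 ≈ 0.34467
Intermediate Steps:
f(W, R) = 15 + R + W (f(W, R) = (R + W) + 15 = 15 + R + W)
D(w, M) = 1 (D(w, M) = -1 + 2 = 1)
(-238 - 725)/(D(62, f(1, -7)) - 2795) = (-238 - 725)/(1 - 2795) = -963/(-2794) = -963*(-1/2794) = 963/2794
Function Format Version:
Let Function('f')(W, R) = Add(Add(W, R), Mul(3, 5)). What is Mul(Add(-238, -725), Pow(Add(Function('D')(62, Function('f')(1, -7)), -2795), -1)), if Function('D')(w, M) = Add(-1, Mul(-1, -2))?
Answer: Rational(963, 2794) ≈ 0.34467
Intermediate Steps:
Function('f')(W, R) = Add(15, R, W) (Function('f')(W, R) = Add(Add(R, W), 15) = Add(15, R, W))
Function('D')(w, M) = 1 (Function('D')(w, M) = Add(-1, 2) = 1)
Mul(Add(-238, -725), Pow(Add(Function('D')(62, Function('f')(1, -7)), -2795), -1)) = Mul(Add(-238, -725), Pow(Add(1, -2795), -1)) = Mul(-963, Pow(-2794, -1)) = Mul(-963, Rational(-1, 2794)) = Rational(963, 2794)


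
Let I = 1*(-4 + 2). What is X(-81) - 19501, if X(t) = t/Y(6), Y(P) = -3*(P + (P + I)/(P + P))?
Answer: -370438/19 ≈ -19497.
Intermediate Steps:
I = -2 (I = 1*(-2) = -2)
Y(P) = -3*P - 3*(-2 + P)/(2*P) (Y(P) = -3*(P + (P - 2)/(P + P)) = -3*(P + (-2 + P)/((2*P))) = -3*(P + (-2 + P)*(1/(2*P))) = -3*(P + (-2 + P)/(2*P)) = -3*P - 3*(-2 + P)/(2*P))
X(t) = -t/19 (X(t) = t/(-3/2 - 3*6 + 3/6) = t/(-3/2 - 18 + 3*(⅙)) = t/(-3/2 - 18 + ½) = t/(-19) = t*(-1/19) = -t/19)
X(-81) - 19501 = -1/19*(-81) - 19501 = 81/19 - 19501 = -370438/19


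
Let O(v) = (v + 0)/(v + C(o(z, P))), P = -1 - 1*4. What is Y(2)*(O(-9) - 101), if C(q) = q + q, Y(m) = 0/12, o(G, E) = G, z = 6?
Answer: 0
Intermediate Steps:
P = -5 (P = -1 - 4 = -5)
Y(m) = 0 (Y(m) = 0*(1/12) = 0)
C(q) = 2*q
O(v) = v/(12 + v) (O(v) = (v + 0)/(v + 2*6) = v/(v + 12) = v/(12 + v))
Y(2)*(O(-9) - 101) = 0*(-9/(12 - 9) - 101) = 0*(-9/3 - 101) = 0*(-9*⅓ - 101) = 0*(-3 - 101) = 0*(-104) = 0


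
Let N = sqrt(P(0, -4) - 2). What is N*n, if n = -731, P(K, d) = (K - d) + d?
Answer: -731*I*sqrt(2) ≈ -1033.8*I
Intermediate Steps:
P(K, d) = K
N = I*sqrt(2) (N = sqrt(0 - 2) = sqrt(-2) = I*sqrt(2) ≈ 1.4142*I)
N*n = (I*sqrt(2))*(-731) = -731*I*sqrt(2)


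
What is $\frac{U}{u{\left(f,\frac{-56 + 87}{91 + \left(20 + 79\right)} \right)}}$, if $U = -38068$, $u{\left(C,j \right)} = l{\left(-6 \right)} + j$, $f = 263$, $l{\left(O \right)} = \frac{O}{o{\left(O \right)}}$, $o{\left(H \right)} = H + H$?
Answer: $- \frac{3616460}{63} \approx -57404.0$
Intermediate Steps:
$o{\left(H \right)} = 2 H$
$l{\left(O \right)} = \frac{1}{2}$ ($l{\left(O \right)} = \frac{O}{2 O} = O \frac{1}{2 O} = \frac{1}{2}$)
$u{\left(C,j \right)} = \frac{1}{2} + j$
$\frac{U}{u{\left(f,\frac{-56 + 87}{91 + \left(20 + 79\right)} \right)}} = - \frac{38068}{\frac{1}{2} + \frac{-56 + 87}{91 + \left(20 + 79\right)}} = - \frac{38068}{\frac{1}{2} + \frac{31}{91 + 99}} = - \frac{38068}{\frac{1}{2} + \frac{31}{190}} = - \frac{38068}{\frac{63}{95}} = \left(-38068\right) \frac{95}{63} = - \frac{3616460}{63}$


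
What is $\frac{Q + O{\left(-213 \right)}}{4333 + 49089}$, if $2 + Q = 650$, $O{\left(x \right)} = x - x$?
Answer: $\frac{324}{26711} \approx 0.01213$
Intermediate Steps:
$O{\left(x \right)} = 0$
$Q = 648$ ($Q = -2 + 650 = 648$)
$\frac{Q + O{\left(-213 \right)}}{4333 + 49089} = \frac{648 + 0}{4333 + 49089} = \frac{648}{53422} = 648 \cdot \frac{1}{53422} = \frac{324}{26711}$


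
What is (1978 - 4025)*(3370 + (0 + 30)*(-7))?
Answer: -6468520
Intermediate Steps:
(1978 - 4025)*(3370 + (0 + 30)*(-7)) = -2047*(3370 + 30*(-7)) = -2047*(3370 - 210) = -2047*3160 = -6468520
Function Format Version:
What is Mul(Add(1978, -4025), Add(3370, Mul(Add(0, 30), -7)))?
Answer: -6468520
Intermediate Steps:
Mul(Add(1978, -4025), Add(3370, Mul(Add(0, 30), -7))) = Mul(-2047, Add(3370, Mul(30, -7))) = Mul(-2047, Add(3370, -210)) = Mul(-2047, 3160) = -6468520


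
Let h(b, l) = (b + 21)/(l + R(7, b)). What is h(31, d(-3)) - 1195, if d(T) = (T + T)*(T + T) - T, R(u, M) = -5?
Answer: -20289/17 ≈ -1193.5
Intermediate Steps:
d(T) = -T + 4*T**2 (d(T) = (2*T)*(2*T) - T = 4*T**2 - T = -T + 4*T**2)
h(b, l) = (21 + b)/(-5 + l) (h(b, l) = (b + 21)/(l - 5) = (21 + b)/(-5 + l))
h(31, d(-3)) - 1195 = (21 + 31)/(-5 - 3*(-1 + 4*(-3))) - 1195 = 52/(-5 - 3*(-1 - 12)) - 1195 = 52/(-5 - 3*(-13)) - 1195 = 52/(-5 + 39) - 1195 = 52/34 - 1195 = (1/34)*52 - 1195 = 26/17 - 1195 = -20289/17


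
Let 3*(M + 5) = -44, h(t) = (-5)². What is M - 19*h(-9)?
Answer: -1484/3 ≈ -494.67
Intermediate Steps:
h(t) = 25
M = -59/3 (M = -5 + (⅓)*(-44) = -5 - 44/3 = -59/3 ≈ -19.667)
M - 19*h(-9) = -59/3 - 19*25 = -59/3 - 475 = -1484/3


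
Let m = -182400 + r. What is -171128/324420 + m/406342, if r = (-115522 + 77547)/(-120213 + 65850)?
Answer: -194363543355533/199067447632370 ≈ -0.97637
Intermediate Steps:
r = 37975/54363 (r = -37975/(-54363) = -37975*(-1/54363) = 37975/54363 ≈ 0.69854)
m = -9915773225/54363 (m = -182400 + 37975/54363 = -9915773225/54363 ≈ -1.8240e+5)
-171128/324420 + m/406342 = -171128/324420 - 9915773225/54363/406342 = -171128*1/324420 - 9915773225/54363*1/406342 = -42782/81105 - 9915773225/22089970146 = -194363543355533/199067447632370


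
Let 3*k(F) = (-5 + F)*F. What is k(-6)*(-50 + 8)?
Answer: -924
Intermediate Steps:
k(F) = F*(-5 + F)/3 (k(F) = ((-5 + F)*F)/3 = (F*(-5 + F))/3 = F*(-5 + F)/3)
k(-6)*(-50 + 8) = ((⅓)*(-6)*(-5 - 6))*(-50 + 8) = ((⅓)*(-6)*(-11))*(-42) = 22*(-42) = -924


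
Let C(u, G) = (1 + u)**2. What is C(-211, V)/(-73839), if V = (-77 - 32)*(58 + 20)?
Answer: -14700/24613 ≈ -0.59725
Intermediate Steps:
V = -8502 (V = -109*78 = -8502)
C(-211, V)/(-73839) = (1 - 211)**2/(-73839) = (-210)**2*(-1/73839) = 44100*(-1/73839) = -14700/24613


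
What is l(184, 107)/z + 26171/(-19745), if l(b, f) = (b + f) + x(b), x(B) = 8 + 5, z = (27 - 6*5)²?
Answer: 5766941/177705 ≈ 32.452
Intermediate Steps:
z = 9 (z = (27 - 30)² = (-3)² = 9)
x(B) = 13
l(b, f) = 13 + b + f (l(b, f) = (b + f) + 13 = 13 + b + f)
l(184, 107)/z + 26171/(-19745) = (13 + 184 + 107)/9 + 26171/(-19745) = 304*(⅑) + 26171*(-1/19745) = 304/9 - 26171/19745 = 5766941/177705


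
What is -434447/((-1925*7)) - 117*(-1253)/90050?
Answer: 1643896033/48536950 ≈ 33.869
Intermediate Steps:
-434447/((-1925*7)) - 117*(-1253)/90050 = -434447/(-13475) + 146601*(1/90050) = -434447*(-1/13475) + 146601/90050 = 434447/13475 + 146601/90050 = 1643896033/48536950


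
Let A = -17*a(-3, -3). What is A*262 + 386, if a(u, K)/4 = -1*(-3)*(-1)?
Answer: 53834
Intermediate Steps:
a(u, K) = -12 (a(u, K) = 4*(-1*(-3)*(-1)) = 4*(3*(-1)) = 4*(-3) = -12)
A = 204 (A = -17*(-12) = 204)
A*262 + 386 = 204*262 + 386 = 53448 + 386 = 53834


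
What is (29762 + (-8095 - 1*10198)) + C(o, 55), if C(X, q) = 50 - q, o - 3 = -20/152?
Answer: 11464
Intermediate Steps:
o = 109/38 (o = 3 - 20/152 = 3 - 20*1/152 = 3 - 5/38 = 109/38 ≈ 2.8684)
(29762 + (-8095 - 1*10198)) + C(o, 55) = (29762 + (-8095 - 1*10198)) + (50 - 1*55) = (29762 + (-8095 - 10198)) + (50 - 55) = (29762 - 18293) - 5 = 11469 - 5 = 11464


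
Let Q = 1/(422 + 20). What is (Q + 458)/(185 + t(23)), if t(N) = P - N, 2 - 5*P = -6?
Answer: 1012185/361556 ≈ 2.7995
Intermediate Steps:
P = 8/5 (P = 2/5 - 1/5*(-6) = 2/5 + 6/5 = 8/5 ≈ 1.6000)
t(N) = 8/5 - N
Q = 1/442 ≈ 0.0022624
(Q + 458)/(185 + t(23)) = (1/442 + 458)/(185 + (8/5 - 1*23)) = 202437/(442*(185 + (8/5 - 23))) = 202437/(442*(185 - 107/5)) = 202437/(442*(818/5)) = (202437/442)*(5/818) = 1012185/361556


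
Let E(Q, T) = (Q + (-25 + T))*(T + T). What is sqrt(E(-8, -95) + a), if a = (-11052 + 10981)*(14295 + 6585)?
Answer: 4*I*sqrt(91135) ≈ 1207.5*I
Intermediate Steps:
E(Q, T) = 2*T*(-25 + Q + T) (E(Q, T) = (-25 + Q + T)*(2*T) = 2*T*(-25 + Q + T))
a = -1482480 (a = -71*20880 = -1482480)
sqrt(E(-8, -95) + a) = sqrt(2*(-95)*(-25 - 8 - 95) - 1482480) = sqrt(2*(-95)*(-128) - 1482480) = sqrt(24320 - 1482480) = sqrt(-1458160) = 4*I*sqrt(91135)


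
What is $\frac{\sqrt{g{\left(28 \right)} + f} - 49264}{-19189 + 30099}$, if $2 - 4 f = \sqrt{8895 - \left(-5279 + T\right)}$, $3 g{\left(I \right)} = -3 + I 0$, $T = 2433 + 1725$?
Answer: $- \frac{24632}{5455} + \frac{i \sqrt{2 + 4 \sqrt{626}}}{21820} \approx -4.5155 + 0.00046304 i$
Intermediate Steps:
$T = 4158$
$g{\left(I \right)} = -1$ ($g{\left(I \right)} = \frac{-3 + I 0}{3} = \frac{-3 + 0}{3} = \frac{1}{3} \left(-3\right) = -1$)
$f = \frac{1}{2} - \sqrt{626}$ ($f = \frac{1}{2} - \frac{\sqrt{8895 + \left(5279 - 4158\right)}}{4} = \frac{1}{2} - \frac{\sqrt{8895 + 1121}}{4} = \frac{1}{2} - \frac{\sqrt{10016}}{4} = \frac{1}{2} - \frac{4 \sqrt{626}}{4} = \frac{1}{2} - \sqrt{626} \approx -24.52$)
$\frac{\sqrt{g{\left(28 \right)} + f} - 49264}{-19189 + 30099} = \frac{\sqrt{-1 + \left(\frac{1}{2} - \sqrt{626}\right)} - 49264}{-19189 + 30099} = \frac{\sqrt{- \frac{1}{2} - \sqrt{626}} - 49264}{10910} = \left(-49264 + \sqrt{- \frac{1}{2} - \sqrt{626}}\right) \frac{1}{10910} = - \frac{24632}{5455} + \frac{\sqrt{- \frac{1}{2} - \sqrt{626}}}{10910}$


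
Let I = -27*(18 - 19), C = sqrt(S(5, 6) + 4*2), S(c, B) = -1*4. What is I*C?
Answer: 54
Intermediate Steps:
S(c, B) = -4
C = 2 (C = sqrt(-4 + 4*2) = sqrt(-4 + 8) = sqrt(4) = 2)
I = 27 (I = -27*(-1) = 27)
I*C = 27*2 = 54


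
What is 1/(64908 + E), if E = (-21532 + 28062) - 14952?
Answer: 1/56486 ≈ 1.7704e-5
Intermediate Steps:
E = -8422 (E = 6530 - 14952 = -8422)
1/(64908 + E) = 1/(64908 - 8422) = 1/56486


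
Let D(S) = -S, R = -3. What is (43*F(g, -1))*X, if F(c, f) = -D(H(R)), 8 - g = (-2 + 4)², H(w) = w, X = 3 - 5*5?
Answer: 2838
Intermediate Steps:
X = -22 (X = 3 - 25 = -22)
g = 4 (g = 8 - (-2 + 4)² = 8 - 1*2² = 8 - 1*4 = 8 - 4 = 4)
F(c, f) = -3 (F(c, f) = -(-1)*(-3) = -1*3 = -3)
(43*F(g, -1))*X = (43*(-3))*(-22) = -129*(-22) = 2838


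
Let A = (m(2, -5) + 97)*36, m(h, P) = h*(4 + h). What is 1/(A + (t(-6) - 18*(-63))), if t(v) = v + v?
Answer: 1/5046 ≈ 0.00019818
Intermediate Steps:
t(v) = 2*v
A = 3924 (A = (2*(4 + 2) + 97)*36 = (2*6 + 97)*36 = (12 + 97)*36 = 109*36 = 3924)
1/(A + (t(-6) - 18*(-63))) = 1/(3924 + (2*(-6) - 18*(-63))) = 1/(3924 + (-12 + 1134)) = 1/(3924 + 1122) = 1/5046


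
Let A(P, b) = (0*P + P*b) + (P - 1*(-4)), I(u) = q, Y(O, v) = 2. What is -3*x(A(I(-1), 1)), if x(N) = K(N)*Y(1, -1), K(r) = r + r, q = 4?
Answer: -144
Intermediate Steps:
K(r) = 2*r
I(u) = 4
A(P, b) = 4 + P + P*b (A(P, b) = (0 + P*b) + (P + 4) = P*b + (4 + P) = 4 + P + P*b)
x(N) = 4*N (x(N) = (2*N)*2 = 4*N)
-3*x(A(I(-1), 1)) = -12*(4 + 4 + 4*1) = -12*(4 + 4 + 4) = -12*12 = -3*48 = -144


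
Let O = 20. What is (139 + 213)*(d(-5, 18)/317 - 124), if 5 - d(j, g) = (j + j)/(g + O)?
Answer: -262856704/6023 ≈ -43642.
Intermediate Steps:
d(j, g) = 5 - 2*j/(20 + g) (d(j, g) = 5 - (j + j)/(g + 20) = 5 - 2*j/(20 + g))
(139 + 213)*(d(-5, 18)/317 - 124) = (139 + 213)*(((100 - 2*(-5) + 5*18)/(20 + 18))/317 - 124) = 352*(((100 + 10 + 90)/38)*(1/317) - 124) = 352*(((1/38)*200)*(1/317) - 124) = 352*((100/19)*(1/317) - 124) = 352*(100/6023 - 124) = 352*(-746752/6023) = -262856704/6023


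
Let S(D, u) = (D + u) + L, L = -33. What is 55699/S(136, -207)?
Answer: -55699/104 ≈ -535.57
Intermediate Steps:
S(D, u) = -33 + D + u (S(D, u) = (D + u) - 33 = -33 + D + u)
55699/S(136, -207) = 55699/(-33 + 136 - 207) = 55699/(-104) = 55699*(-1/104) = -55699/104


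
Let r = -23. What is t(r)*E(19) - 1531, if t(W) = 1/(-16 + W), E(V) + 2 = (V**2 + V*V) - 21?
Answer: -20136/13 ≈ -1548.9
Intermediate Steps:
E(V) = -23 + 2*V**2 (E(V) = -2 + ((V**2 + V*V) - 21) = -2 + ((V**2 + V**2) - 21) = -2 + (2*V**2 - 21) = -2 + (-21 + 2*V**2) = -23 + 2*V**2)
t(r)*E(19) - 1531 = (-23 + 2*19**2)/(-16 - 23) - 1531 = (-23 + 2*361)/(-39) - 1531 = -(-23 + 722)/39 - 1531 = -1/39*699 - 1531 = -233/13 - 1531 = -20136/13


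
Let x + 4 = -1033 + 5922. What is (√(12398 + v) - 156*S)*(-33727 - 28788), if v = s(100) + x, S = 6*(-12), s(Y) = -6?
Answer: -702168480 - 62515*√17277 ≈ -7.1039e+8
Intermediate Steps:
x = 4885 (x = -4 + (-1033 + 5922) = -4 + 4889 = 4885)
S = -72
v = 4879 (v = -6 + 4885 = 4879)
(√(12398 + v) - 156*S)*(-33727 - 28788) = (√(12398 + 4879) - 156*(-72))*(-33727 - 28788) = (√17277 + 11232)*(-62515) = (11232 + √17277)*(-62515) = -702168480 - 62515*√17277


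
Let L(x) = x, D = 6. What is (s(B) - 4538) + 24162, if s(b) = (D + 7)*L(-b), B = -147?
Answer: 21535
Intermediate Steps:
s(b) = -13*b (s(b) = (6 + 7)*(-b) = 13*(-b) = -13*b)
(s(B) - 4538) + 24162 = (-13*(-147) - 4538) + 24162 = (1911 - 4538) + 24162 = -2627 + 24162 = 21535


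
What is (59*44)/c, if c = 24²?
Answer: 649/144 ≈ 4.5069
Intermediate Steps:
c = 576
(59*44)/c = (59*44)/576 = 2596*(1/576) = 649/144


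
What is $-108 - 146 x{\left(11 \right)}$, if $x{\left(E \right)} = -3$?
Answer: $330$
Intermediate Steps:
$-108 - 146 x{\left(11 \right)} = -108 - -438 = -108 + 438 = 330$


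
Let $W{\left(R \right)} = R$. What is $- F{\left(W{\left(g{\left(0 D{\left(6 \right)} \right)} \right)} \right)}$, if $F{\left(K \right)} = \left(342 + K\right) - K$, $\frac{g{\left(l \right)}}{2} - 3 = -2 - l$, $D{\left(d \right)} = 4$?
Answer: $-342$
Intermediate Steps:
$g{\left(l \right)} = 2 - 2 l$ ($g{\left(l \right)} = 6 + 2 \left(-2 - l\right) = 6 - \left(4 + 2 l\right) = 2 - 2 l$)
$F{\left(K \right)} = 342$
$- F{\left(W{\left(g{\left(0 D{\left(6 \right)} \right)} \right)} \right)} = \left(-1\right) 342 = -342$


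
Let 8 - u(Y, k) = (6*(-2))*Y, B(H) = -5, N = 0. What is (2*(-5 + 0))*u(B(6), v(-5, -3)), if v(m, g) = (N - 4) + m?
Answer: 520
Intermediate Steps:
v(m, g) = -4 + m (v(m, g) = (0 - 4) + m = -4 + m)
u(Y, k) = 8 + 12*Y (u(Y, k) = 8 - 6*(-2)*Y = 8 - (-12)*Y = 8 + 12*Y)
(2*(-5 + 0))*u(B(6), v(-5, -3)) = (2*(-5 + 0))*(8 + 12*(-5)) = (2*(-5))*(8 - 60) = -10*(-52) = 520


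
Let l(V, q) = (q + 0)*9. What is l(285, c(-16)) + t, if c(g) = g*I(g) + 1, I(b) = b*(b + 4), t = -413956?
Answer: -441595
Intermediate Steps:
I(b) = b*(4 + b)
c(g) = 1 + g**2*(4 + g) (c(g) = g*(g*(4 + g)) + 1 = g**2*(4 + g) + 1 = 1 + g**2*(4 + g))
l(V, q) = 9*q (l(V, q) = q*9 = 9*q)
l(285, c(-16)) + t = 9*(1 + (-16)**2*(4 - 16)) - 413956 = 9*(1 + 256*(-12)) - 413956 = 9*(1 - 3072) - 413956 = 9*(-3071) - 413956 = -27639 - 413956 = -441595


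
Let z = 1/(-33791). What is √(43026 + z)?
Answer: √49128449872915/33791 ≈ 207.43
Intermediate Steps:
z = -1/33791 ≈ -2.9594e-5
√(43026 + z) = √(43026 - 1/33791) = √(1453891565/33791) = √49128449872915/33791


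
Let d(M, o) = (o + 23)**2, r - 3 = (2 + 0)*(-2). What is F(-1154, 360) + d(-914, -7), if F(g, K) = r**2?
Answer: 257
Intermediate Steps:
r = -1 (r = 3 + (2 + 0)*(-2) = 3 + 2*(-2) = 3 - 4 = -1)
F(g, K) = 1 (F(g, K) = (-1)**2 = 1)
d(M, o) = (23 + o)**2
F(-1154, 360) + d(-914, -7) = 1 + (23 - 7)**2 = 1 + 16**2 = 1 + 256 = 257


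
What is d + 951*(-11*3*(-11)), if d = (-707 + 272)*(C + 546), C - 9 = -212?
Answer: 196008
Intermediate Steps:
C = -203 (C = 9 - 212 = -203)
d = -149205 (d = (-707 + 272)*(-203 + 546) = -435*343 = -149205)
d + 951*(-11*3*(-11)) = -149205 + 951*(-11*3*(-11)) = -149205 + 951*(-33*(-11)) = -149205 + 951*363 = -149205 + 345213 = 196008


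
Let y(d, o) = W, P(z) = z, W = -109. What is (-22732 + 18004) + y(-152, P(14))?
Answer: -4837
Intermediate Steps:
y(d, o) = -109
(-22732 + 18004) + y(-152, P(14)) = (-22732 + 18004) - 109 = -4728 - 109 = -4837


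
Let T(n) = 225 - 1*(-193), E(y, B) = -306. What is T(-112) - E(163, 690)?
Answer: 724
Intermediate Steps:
T(n) = 418 (T(n) = 225 + 193 = 418)
T(-112) - E(163, 690) = 418 - 1*(-306) = 418 + 306 = 724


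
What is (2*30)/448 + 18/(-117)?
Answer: -29/1456 ≈ -0.019918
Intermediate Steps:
(2*30)/448 + 18/(-117) = 60*(1/448) + 18*(-1/117) = 15/112 - 2/13 = -29/1456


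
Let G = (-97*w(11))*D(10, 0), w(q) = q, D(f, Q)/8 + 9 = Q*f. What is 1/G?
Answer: 1/76824 ≈ 1.3017e-5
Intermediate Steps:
D(f, Q) = -72 + 8*Q*f (D(f, Q) = -72 + 8*(Q*f) = -72 + 8*Q*f)
G = 76824 (G = (-97*11)*(-72 + 8*0*10) = -1067*(-72 + 0) = -1067*(-72) = 76824)
1/G = 1/76824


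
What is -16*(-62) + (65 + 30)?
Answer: 1087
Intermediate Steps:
-16*(-62) + (65 + 30) = 992 + 95 = 1087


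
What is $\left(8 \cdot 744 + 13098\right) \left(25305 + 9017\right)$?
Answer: $653834100$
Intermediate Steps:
$\left(8 \cdot 744 + 13098\right) \left(25305 + 9017\right) = \left(5952 + 13098\right) 34322 = 19050 \cdot 34322 = 653834100$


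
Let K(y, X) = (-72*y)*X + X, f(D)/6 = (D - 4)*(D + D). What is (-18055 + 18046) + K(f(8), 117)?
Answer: -3234708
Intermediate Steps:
f(D) = 12*D*(-4 + D) (f(D) = 6*((D - 4)*(D + D)) = 6*((-4 + D)*(2*D)) = 6*(2*D*(-4 + D)) = 12*D*(-4 + D))
K(y, X) = X - 72*X*y (K(y, X) = -72*X*y + X = X - 72*X*y)
(-18055 + 18046) + K(f(8), 117) = (-18055 + 18046) + 117*(1 - 864*8*(-4 + 8)) = -9 + 117*(1 - 864*8*4) = -9 + 117*(1 - 72*384) = -9 + 117*(1 - 27648) = -9 + 117*(-27647) = -9 - 3234699 = -3234708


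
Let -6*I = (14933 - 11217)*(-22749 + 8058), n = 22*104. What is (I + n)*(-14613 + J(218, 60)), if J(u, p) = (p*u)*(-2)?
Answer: -371071566522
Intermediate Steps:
n = 2288
I = 9098626 (I = -(14933 - 11217)*(-22749 + 8058)/6 = -1858*(-14691)/3 = -⅙*(-54591756) = 9098626)
J(u, p) = -2*p*u
(I + n)*(-14613 + J(218, 60)) = (9098626 + 2288)*(-14613 - 2*60*218) = 9100914*(-14613 - 26160) = 9100914*(-40773) = -371071566522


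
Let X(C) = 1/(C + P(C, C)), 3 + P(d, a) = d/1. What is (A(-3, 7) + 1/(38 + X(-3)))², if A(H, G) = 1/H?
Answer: 98596/1046529 ≈ 0.094212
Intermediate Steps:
P(d, a) = -3 + d (P(d, a) = -3 + d/1 = -3 + d*1 = -3 + d)
X(C) = 1/(-3 + 2*C) (X(C) = 1/(C + (-3 + C)) = 1/(-3 + 2*C))
(A(-3, 7) + 1/(38 + X(-3)))² = (1/(-3) + 1/(38 + 1/(-3 + 2*(-3))))² = (-⅓ + 1/(38 + 1/(-3 - 6)))² = (-⅓ + 1/(38 + 1/(-9)))² = (-⅓ + 1/(38 - ⅑))² = (-⅓ + 1/(341/9))² = (-⅓ + 9/341)² = (-314/1023)² = 98596/1046529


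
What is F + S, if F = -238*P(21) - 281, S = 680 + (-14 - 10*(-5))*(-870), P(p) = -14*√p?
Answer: -30921 + 3332*√21 ≈ -15652.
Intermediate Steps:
S = -30640 (S = 680 + (-14 + 50)*(-870) = 680 + 36*(-870) = 680 - 31320 = -30640)
F = -281 + 3332*√21 (F = -(-3332)*√21 - 281 = 3332*√21 - 281 = -281 + 3332*√21 ≈ 14988.)
F + S = (-281 + 3332*√21) - 30640 = -30921 + 3332*√21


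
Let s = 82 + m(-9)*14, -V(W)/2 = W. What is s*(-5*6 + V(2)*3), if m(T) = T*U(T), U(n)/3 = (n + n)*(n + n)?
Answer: 5140380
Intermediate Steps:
V(W) = -2*W
U(n) = 12*n² (U(n) = 3*((n + n)*(n + n)) = 3*((2*n)*(2*n)) = 3*(4*n²) = 12*n²)
m(T) = 12*T³ (m(T) = T*(12*T²) = 12*T³)
s = -122390 (s = 82 + (12*(-9)³)*14 = 82 + (12*(-729))*14 = 82 - 8748*14 = 82 - 122472 = -122390)
s*(-5*6 + V(2)*3) = -122390*(-5*6 - 2*2*3) = -122390*(-30 - 4*3) = -122390*(-30 - 12) = -122390*(-42) = 5140380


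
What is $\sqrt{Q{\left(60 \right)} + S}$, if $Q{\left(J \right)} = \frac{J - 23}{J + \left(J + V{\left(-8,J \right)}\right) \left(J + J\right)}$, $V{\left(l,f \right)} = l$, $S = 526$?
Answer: $\frac{\sqrt{23196859}}{210} \approx 22.935$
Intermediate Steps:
$Q{\left(J \right)} = \frac{-23 + J}{J + 2 J \left(-8 + J\right)}$ ($Q{\left(J \right)} = \frac{J - 23}{J + \left(J - 8\right) \left(J + J\right)} = \frac{-23 + J}{J + \left(-8 + J\right) 2 J} = \frac{-23 + J}{J + 2 J \left(-8 + J\right)}$)
$\sqrt{Q{\left(60 \right)} + S} = \sqrt{\frac{-23 + 60}{60 \left(-15 + 2 \cdot 60\right)} + 526} = \sqrt{\frac{1}{60} \frac{1}{-15 + 120} \cdot 37 + 526} = \sqrt{\frac{1}{60} \cdot \frac{1}{105} \cdot 37 + 526} = \sqrt{\frac{37}{6300} + 526} = \sqrt{\frac{3313837}{6300}} = \frac{\sqrt{23196859}}{210}$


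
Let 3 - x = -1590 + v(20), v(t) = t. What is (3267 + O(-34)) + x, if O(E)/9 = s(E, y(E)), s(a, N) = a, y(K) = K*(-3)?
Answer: 4534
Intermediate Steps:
y(K) = -3*K
O(E) = 9*E
x = 1573 (x = 3 - (-1590 + 20) = 3 - 1*(-1570) = 3 + 1570 = 1573)
(3267 + O(-34)) + x = (3267 + 9*(-34)) + 1573 = (3267 - 306) + 1573 = 2961 + 1573 = 4534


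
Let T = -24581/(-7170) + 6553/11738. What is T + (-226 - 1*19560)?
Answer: -416220782693/21040365 ≈ -19782.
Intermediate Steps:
T = 83879197/21040365 (T = -24581*(-1/7170) + 6553*(1/11738) = 24581/7170 + 6553/11738 = 83879197/21040365 ≈ 3.9866)
T + (-226 - 1*19560) = 83879197/21040365 + (-226 - 1*19560) = 83879197/21040365 + (-226 - 19560) = 83879197/21040365 - 19786 = -416220782693/21040365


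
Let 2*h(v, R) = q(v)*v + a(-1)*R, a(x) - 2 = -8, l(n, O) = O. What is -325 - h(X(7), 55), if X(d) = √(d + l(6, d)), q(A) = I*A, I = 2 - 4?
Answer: -146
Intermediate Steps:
I = -2
a(x) = -6 (a(x) = 2 - 8 = -6)
q(A) = -2*A
X(d) = √2*√d (X(d) = √(d + d) = √(2*d) = √2*√d)
h(v, R) = -v² - 3*R (h(v, R) = ((-2*v)*v - 6*R)/2 = (-2*v² - 6*R)/2 = (-6*R - 2*v²)/2 = -v² - 3*R)
-325 - h(X(7), 55) = -325 - (-(√2*√7)² - 3*55) = -325 - (-(√14)² - 165) = -325 - (-1*14 - 165) = -325 - (-14 - 165) = -325 - 1*(-179) = -325 + 179 = -146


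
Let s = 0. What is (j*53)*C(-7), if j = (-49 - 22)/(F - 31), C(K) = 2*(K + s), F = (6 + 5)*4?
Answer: 52682/13 ≈ 4052.5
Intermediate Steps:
F = 44 (F = 11*4 = 44)
C(K) = 2*K (C(K) = 2*(K + 0) = 2*K)
j = -71/13 (j = (-49 - 22)/(44 - 31) = -71/13 ≈ -5.4615)
(j*53)*C(-7) = (-71/13*53)*(2*(-7)) = -3763/13*(-14) = 52682/13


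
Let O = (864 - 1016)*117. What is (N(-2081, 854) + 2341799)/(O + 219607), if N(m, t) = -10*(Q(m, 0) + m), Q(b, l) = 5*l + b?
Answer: 2383419/201823 ≈ 11.809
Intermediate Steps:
O = -17784 (O = -152*117 = -17784)
Q(b, l) = b + 5*l
N(m, t) = -20*m (N(m, t) = -10*((m + 5*0) + m) = -10*((m + 0) + m) = -10*(m + m) = -20*m)
(N(-2081, 854) + 2341799)/(O + 219607) = (-20*(-2081) + 2341799)/(-17784 + 219607) = (41620 + 2341799)/201823 = 2383419*(1/201823) = 2383419/201823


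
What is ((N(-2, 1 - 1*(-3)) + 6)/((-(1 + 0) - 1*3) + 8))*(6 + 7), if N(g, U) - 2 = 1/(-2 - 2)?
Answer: 403/16 ≈ 25.188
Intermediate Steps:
N(g, U) = 7/4 (N(g, U) = 2 + 1/(-2 - 2) = 2 + 1/(-4) = 2 - 1/4 = 7/4)
((N(-2, 1 - 1*(-3)) + 6)/((-(1 + 0) - 1*3) + 8))*(6 + 7) = ((7/4 + 6)/((-(1 + 0) - 1*3) + 8))*(6 + 7) = (31/(4*((-1*1 - 3) + 8)))*13 = (31/(4*((-1 - 3) + 8)))*13 = (31/(4*(-4 + 8)))*13 = ((31/4)/4)*13 = ((31/4)*(1/4))*13 = (31/16)*13 = 403/16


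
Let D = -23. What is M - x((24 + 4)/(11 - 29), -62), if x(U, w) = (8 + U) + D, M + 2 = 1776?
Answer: 16115/9 ≈ 1790.6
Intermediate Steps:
M = 1774 (M = -2 + 1776 = 1774)
x(U, w) = -15 + U (x(U, w) = (8 + U) - 23 = -15 + U)
M - x((24 + 4)/(11 - 29), -62) = 1774 - (-15 + (24 + 4)/(11 - 29)) = 1774 - (-15 + 28/(-18)) = 1774 - (-15 + 28*(-1/18)) = 1774 - (-15 - 14/9) = 1774 - 1*(-149/9) = 1774 + 149/9 = 16115/9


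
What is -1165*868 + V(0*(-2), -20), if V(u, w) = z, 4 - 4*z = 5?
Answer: -4044881/4 ≈ -1.0112e+6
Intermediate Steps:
z = -¼ (z = 1 - ¼*5 = 1 - 5/4 = -¼ ≈ -0.25000)
V(u, w) = -¼
-1165*868 + V(0*(-2), -20) = -1165*868 - ¼ = -1011220 - ¼ = -4044881/4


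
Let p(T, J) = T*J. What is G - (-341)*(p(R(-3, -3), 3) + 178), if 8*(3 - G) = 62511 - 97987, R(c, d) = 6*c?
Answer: 93443/2 ≈ 46722.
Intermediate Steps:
p(T, J) = J*T
G = 8875/2 (G = 3 - (62511 - 97987)/8 = 3 - ⅛*(-35476) = 3 + 8869/2 = 8875/2 ≈ 4437.5)
G - (-341)*(p(R(-3, -3), 3) + 178) = 8875/2 - (-341)*(3*(6*(-3)) + 178) = 8875/2 - (-341)*(3*(-18) + 178) = 8875/2 - (-341)*(-54 + 178) = 8875/2 - (-341)*124 = 8875/2 - 1*(-42284) = 8875/2 + 42284 = 93443/2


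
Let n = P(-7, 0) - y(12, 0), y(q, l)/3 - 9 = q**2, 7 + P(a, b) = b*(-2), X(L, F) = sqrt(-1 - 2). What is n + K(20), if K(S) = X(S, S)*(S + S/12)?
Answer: -466 + 65*I*sqrt(3)/3 ≈ -466.0 + 37.528*I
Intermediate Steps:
X(L, F) = I*sqrt(3) (X(L, F) = sqrt(-3) = I*sqrt(3))
K(S) = 13*I*S*sqrt(3)/12 (K(S) = (I*sqrt(3))*(S + S/12) = (I*sqrt(3))*(13*S/12) = 13*I*S*sqrt(3)/12)
P(a, b) = -7 - 2*b (P(a, b) = -7 + b*(-2) = -7 - 2*b)
y(q, l) = 27 + 3*q**2
n = -466 (n = (-7 - 2*0) - (27 + 3*12**2) = (-7 + 0) - (27 + 3*144) = -7 - (27 + 432) = -7 - 1*459 = -7 - 459 = -466)
n + K(20) = -466 + (13/12)*I*20*sqrt(3) = -466 + 65*I*sqrt(3)/3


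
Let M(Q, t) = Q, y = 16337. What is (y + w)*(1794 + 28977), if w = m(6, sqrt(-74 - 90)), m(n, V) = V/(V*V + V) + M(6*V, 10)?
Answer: 61542*(-7677*I + 16343*sqrt(41))/(-I + 2*sqrt(41)) ≈ 5.0271e+8 + 2.362e+6*I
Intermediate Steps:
m(n, V) = 6*V + V/(V + V**2) (m(n, V) = V/(V*V + V) + 6*V = V/(V**2 + V) + 6*V = V/(V + V**2) + 6*V = 6*V + V/(V + V**2))
w = (-983 + 12*I*sqrt(41))/(1 + 2*I*sqrt(41)) (w = (1 + 6*sqrt(-74 - 90) + 6*(sqrt(-74 - 90))**2)/(1 + sqrt(-74 - 90)) = (1 + 6*sqrt(-164) + 6*(sqrt(-164))**2)/(1 + sqrt(-164)) = (1 + 6*(2*I*sqrt(41)) + 6*(2*I*sqrt(41))**2)/(1 + 2*I*sqrt(41)) = (1 + 12*I*sqrt(41) + 6*(-164))/(1 + 2*I*sqrt(41)) = (1 + 12*I*sqrt(41) - 984)/(1 + 2*I*sqrt(41)) = (-983 + 12*I*sqrt(41))/(1 + 2*I*sqrt(41)) ≈ 0.0060606 + 76.76*I)
(y + w)*(1794 + 28977) = (16337 + (12*sqrt(41) + 983*I)/(-I + 2*sqrt(41)))*(1794 + 28977) = (16337 + (12*sqrt(41) + 983*I)/(-I + 2*sqrt(41)))*30771 = 502705827 + 30771*(12*sqrt(41) + 983*I)/(-I + 2*sqrt(41))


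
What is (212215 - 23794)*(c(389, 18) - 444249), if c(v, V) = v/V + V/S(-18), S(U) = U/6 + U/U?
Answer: -502220787785/6 ≈ -8.3703e+10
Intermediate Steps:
S(U) = 1 + U/6 (S(U) = U*(⅙) + 1 = U/6 + 1 = 1 + U/6)
c(v, V) = -V/2 + v/V (c(v, V) = v/V + V/(1 + (⅙)*(-18)) = v/V + V/(1 - 3) = v/V + V/(-2) = v/V + V*(-½) = v/V - V/2 = -V/2 + v/V)
(212215 - 23794)*(c(389, 18) - 444249) = (212215 - 23794)*((-½*18 + 389/18) - 444249) = 188421*((-9 + 389*(1/18)) - 444249) = 188421*((-9 + 389/18) - 444249) = 188421*(227/18 - 444249) = 188421*(-7996255/18) = -502220787785/6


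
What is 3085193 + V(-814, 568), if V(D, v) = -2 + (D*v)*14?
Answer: -3387737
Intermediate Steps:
V(D, v) = -2 + 14*D*v
3085193 + V(-814, 568) = 3085193 + (-2 + 14*(-814)*568) = 3085193 + (-2 - 6472928) = 3085193 - 6472930 = -3387737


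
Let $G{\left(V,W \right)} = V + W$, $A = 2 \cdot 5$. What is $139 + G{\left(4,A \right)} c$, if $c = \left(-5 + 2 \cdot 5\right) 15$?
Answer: $1189$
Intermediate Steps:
$A = 10$
$c = 75$ ($c = \left(-5 + 10\right) 15 = 5 \cdot 15 = 75$)
$139 + G{\left(4,A \right)} c = 139 + \left(4 + 10\right) 75 = 139 + 14 \cdot 75 = 139 + 1050 = 1189$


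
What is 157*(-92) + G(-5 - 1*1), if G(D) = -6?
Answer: -14450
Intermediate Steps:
157*(-92) + G(-5 - 1*1) = 157*(-92) - 6 = -14444 - 6 = -14450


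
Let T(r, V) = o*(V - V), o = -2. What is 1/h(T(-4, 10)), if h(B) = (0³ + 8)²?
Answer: 1/64 ≈ 0.015625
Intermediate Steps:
T(r, V) = 0 (T(r, V) = -2*(V - V) = -2*0 = 0)
h(B) = 64 (h(B) = (0 + 8)² = 8² = 64)
1/h(T(-4, 10)) = 1/64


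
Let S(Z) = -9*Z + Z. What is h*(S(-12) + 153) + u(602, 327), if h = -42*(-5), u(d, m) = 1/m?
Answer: 17098831/327 ≈ 52290.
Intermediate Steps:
S(Z) = -8*Z
h = 210
h*(S(-12) + 153) + u(602, 327) = 210*(-8*(-12) + 153) + 1/327 = 210*(96 + 153) + 1/327 = 210*249 + 1/327 = 52290 + 1/327 = 17098831/327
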